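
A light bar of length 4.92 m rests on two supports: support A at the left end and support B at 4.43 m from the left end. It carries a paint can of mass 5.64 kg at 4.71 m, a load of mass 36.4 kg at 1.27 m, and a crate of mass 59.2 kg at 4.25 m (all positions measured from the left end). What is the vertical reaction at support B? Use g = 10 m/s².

R_B ≈ 732 N

About support A:
Paint can: 5.64 × 10 = 56.4 N down at 4.71 m → arm 4.71 m, τ = 56.4 × 4.71 = 265.6 N·m clockwise.
Load: 36.4 × 10 = 364 N down at 1.27 m → arm 1.27 m, τ = 364 × 1.27 = 462.3 N·m clockwise.
Crate: 59.2 × 10 = 592 N down at 4.25 m → arm 4.25 m, τ = 592 × 4.25 = 2516 N·m clockwise.
Net load moment about support A = 3244 N·m clockwise.
Reaction R at support B is upward at 4.43 m, arm 4.43 m → moment R × 4.43 counterclockwise.
Στ = 0 ⇒ R × 4.43 = 3244 ⇒ R = 732 N.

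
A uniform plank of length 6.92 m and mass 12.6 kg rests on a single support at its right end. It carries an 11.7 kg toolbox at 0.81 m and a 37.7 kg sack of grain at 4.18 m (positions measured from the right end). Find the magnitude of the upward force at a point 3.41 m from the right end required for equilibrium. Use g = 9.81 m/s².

F ≈ 606 N

Taking torques about the right end:
Beam weight: 12.6 × 9.81 = 123.6 N down at 3.46 m → arm 3.46 m, τ = 123.6 × 3.46 = 427.7 N·m counterclockwise.
Toolbox: 11.7 × 9.81 = 114.8 N down at 0.81 m → arm 0.81 m, τ = 114.8 × 0.81 = 92.99 N·m counterclockwise.
Sack of grain: 37.7 × 9.81 = 369.8 N down at 4.18 m → arm 4.18 m, τ = 369.8 × 4.18 = 1546 N·m counterclockwise.
Net moment of the loads = 2067 N·m counterclockwise.
The upward force F acts at a point 3.41 m from the right end, arm 3.41 m, giving F × 3.41 clockwise.
Balancing moments: F × 3.41 = 2067, giving F = 2067 / 3.41 = 606 N.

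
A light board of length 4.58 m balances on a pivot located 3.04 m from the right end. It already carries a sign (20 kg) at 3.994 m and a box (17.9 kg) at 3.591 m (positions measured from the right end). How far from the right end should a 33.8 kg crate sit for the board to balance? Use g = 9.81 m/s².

Sum moments about the pivot (at 3.04 m from the right end) (the support reaction has zero arm there).
Sign: 20 × 9.81 = 196.2 N down at 3.994 m → arm 0.954 m, τ = 196.2 × 0.954 = 187.2 N·m counterclockwise.
Box: 17.9 × 9.81 = 175.6 N down at 3.591 m → arm 0.551 m, τ = 175.6 × 0.551 = 96.76 N·m counterclockwise.
Net moment of existing loads = 284 N·m counterclockwise.
The crate weighs 33.8 × 9.81 = 331.6 N and must supply an equal clockwise moment, so its lever arm about the pivot is 284 / 331.6 = 0.856 m.
That puts it at 3.04 − 0.856 = 2.18 m from the right end.

x ≈ 2.18 m from the right end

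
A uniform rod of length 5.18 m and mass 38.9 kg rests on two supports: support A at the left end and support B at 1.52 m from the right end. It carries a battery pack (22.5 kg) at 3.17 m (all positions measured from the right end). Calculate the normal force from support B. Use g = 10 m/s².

R_B ≈ 399 N

Choose support A as the axis so its reaction then has zero moment arm.
Beam weight: 38.9 × 10 = 389 N down at 2.59 m → arm 2.59 m, τ = 389 × 2.59 = 1008 N·m clockwise.
Battery pack: 22.5 × 10 = 225 N down at 3.17 m → arm 2.01 m, τ = 225 × 2.01 = 452.2 N·m clockwise.
Net load moment about support A = 1460 N·m clockwise.
Reaction R at support B is upward at 1.52 m, arm 3.66 m → moment R × 3.66 counterclockwise.
Balancing moments: R × 3.66 = 1460, giving R = 399 N.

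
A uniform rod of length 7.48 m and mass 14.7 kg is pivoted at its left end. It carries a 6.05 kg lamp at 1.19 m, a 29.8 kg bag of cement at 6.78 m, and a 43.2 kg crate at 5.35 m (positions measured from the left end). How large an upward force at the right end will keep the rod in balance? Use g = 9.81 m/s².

F ≈ 650 N

About the left end:
Beam weight: 14.7 × 9.81 = 144.2 N down at 3.74 m → arm 3.74 m, τ = 144.2 × 3.74 = 539.3 N·m clockwise.
Lamp: 6.05 × 9.81 = 59.35 N down at 1.19 m → arm 1.19 m, τ = 59.35 × 1.19 = 70.63 N·m clockwise.
Bag of cement: 29.8 × 9.81 = 292.3 N down at 6.78 m → arm 6.78 m, τ = 292.3 × 6.78 = 1982 N·m clockwise.
Crate: 43.2 × 9.81 = 423.8 N down at 5.35 m → arm 5.35 m, τ = 423.8 × 5.35 = 2267 N·m clockwise.
Net moment of the loads = 4859 N·m clockwise.
The upward force F acts at the right end, arm 7.48 m, giving F × 7.48 counterclockwise.
Setting net torque to zero: F × 7.48 = 4859 → F = 4859 / 7.48 = 650 N.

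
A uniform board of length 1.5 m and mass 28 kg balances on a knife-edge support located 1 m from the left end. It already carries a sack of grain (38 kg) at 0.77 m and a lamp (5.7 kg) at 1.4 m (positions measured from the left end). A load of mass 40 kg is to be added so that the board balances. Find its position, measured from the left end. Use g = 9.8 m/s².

Take moments about the knife-edge support (at 1 m from the left end).
Beam weight: 28 × 9.8 = 274.4 N down at 0.75 m → arm 0.25 m, τ = 274.4 × 0.25 = 68.6 N·m counterclockwise.
Sack of grain: 38 × 9.8 = 372.4 N down at 0.77 m → arm 0.23 m, τ = 372.4 × 0.23 = 85.65 N·m counterclockwise.
Lamp: 5.7 × 9.8 = 55.86 N down at 1.4 m → arm 0.4 m, τ = 55.86 × 0.4 = 22.34 N·m clockwise.
Net moment of existing loads = 131.9 N·m counterclockwise.
The load weighs 40 × 9.8 = 392 N and must supply an equal clockwise moment, so its lever arm about the knife-edge support is 131.9 / 392 = 0.336 m.
That puts it at 1 + 0.336 = 1.34 m from the left end.

x ≈ 1.34 m from the left end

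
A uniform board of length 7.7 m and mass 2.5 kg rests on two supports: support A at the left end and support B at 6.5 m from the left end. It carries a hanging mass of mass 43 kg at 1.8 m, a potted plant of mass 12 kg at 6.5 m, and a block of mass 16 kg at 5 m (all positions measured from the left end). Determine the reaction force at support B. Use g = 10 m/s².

R_B ≈ 377 N

Taking torques about support A:
Beam weight: 2.5 × 10 = 25 N down at 3.85 m → arm 3.85 m, τ = 25 × 3.85 = 96.25 N·m clockwise.
Hanging mass: 43 × 10 = 430 N down at 1.8 m → arm 1.8 m, τ = 430 × 1.8 = 774 N·m clockwise.
Potted plant: 12 × 10 = 120 N down at 6.5 m → arm 6.5 m, τ = 120 × 6.5 = 780 N·m clockwise.
Block: 16 × 10 = 160 N down at 5 m → arm 5 m, τ = 160 × 5 = 800 N·m clockwise.
Net load moment about support A = 2450 N·m clockwise.
Reaction R at support B is upward at 6.5 m, arm 6.5 m → moment R × 6.5 counterclockwise.
Στ = 0 ⇒ R × 6.5 = 2450 ⇒ R = 377 N.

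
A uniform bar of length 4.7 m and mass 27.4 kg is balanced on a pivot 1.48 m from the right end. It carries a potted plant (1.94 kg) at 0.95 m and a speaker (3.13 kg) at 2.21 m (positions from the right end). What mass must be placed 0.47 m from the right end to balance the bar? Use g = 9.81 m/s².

m ≈ 24.8 kg

Take moments about the pivot (at 1.48 m from the right end).
Beam weight: 27.4 × 9.81 = 268.8 N down at 2.35 m → arm 0.87 m, τ = 268.8 × 0.87 = 233.9 N·m counterclockwise.
Potted plant: 1.94 × 9.81 = 19.03 N down at 0.95 m → arm 0.53 m, τ = 19.03 × 0.53 = 10.09 N·m clockwise.
Speaker: 3.13 × 9.81 = 30.71 N down at 2.21 m → arm 0.73 m, τ = 30.71 × 0.73 = 22.42 N·m counterclockwise.
Net moment of known loads = 246.2 N·m counterclockwise.
An unknown mass m at 0.47 m has arm 1.01 m; its moment is m·g·1.01 clockwise.
Στ = 0 ⇒ m × 9.81 × 1.01 = 246.2 ⇒ m = 246.2 / (9.81 × 1.01) = 24.8 kg.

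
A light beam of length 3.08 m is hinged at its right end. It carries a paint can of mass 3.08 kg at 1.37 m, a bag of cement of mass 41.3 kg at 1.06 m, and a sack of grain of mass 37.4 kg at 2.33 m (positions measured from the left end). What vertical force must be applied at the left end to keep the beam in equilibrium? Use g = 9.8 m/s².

F ≈ 371 N

Sum moments about the right end (the unknown pivot reaction has zero arm there).
Paint can: 3.08 × 9.8 = 30.18 N down at 1.37 m → arm 1.71 m, τ = 30.18 × 1.71 = 51.61 N·m counterclockwise.
Bag of cement: 41.3 × 9.8 = 404.7 N down at 1.06 m → arm 2.02 m, τ = 404.7 × 2.02 = 817.5 N·m counterclockwise.
Sack of grain: 37.4 × 9.8 = 366.5 N down at 2.33 m → arm 0.75 m, τ = 366.5 × 0.75 = 274.9 N·m counterclockwise.
Net moment of the loads = 1144 N·m counterclockwise.
The upward force F acts at the left end, arm 3.08 m, giving F × 3.08 clockwise.
Στ = 0 ⇒ F × 3.08 = 1144 ⇒ F = 1144 / 3.08 = 371 N.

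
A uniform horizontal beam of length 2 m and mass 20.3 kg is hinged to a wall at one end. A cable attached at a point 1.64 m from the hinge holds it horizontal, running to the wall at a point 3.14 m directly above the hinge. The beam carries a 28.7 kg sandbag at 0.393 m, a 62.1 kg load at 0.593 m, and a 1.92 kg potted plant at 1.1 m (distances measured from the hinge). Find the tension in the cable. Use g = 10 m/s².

Sum moments about the hinge (the unknown hinge reaction has zero arm there).
Beam weight: 20.3 × 10 = 203 N down at 1 m → arm 1 m, τ = 203 × 1 = 203 N·m clockwise.
Sandbag: 28.7 × 10 = 287 N down at 0.393 m → arm 0.393 m, τ = 287 × 0.393 = 112.8 N·m clockwise.
Load: 62.1 × 10 = 621 N down at 0.593 m → arm 0.593 m, τ = 621 × 0.593 = 368.3 N·m clockwise.
Potted plant: 1.92 × 10 = 19.2 N down at 1.1 m → arm 1.1 m, τ = 19.2 × 1.1 = 21.12 N·m clockwise.
Total clockwise load moment = 705.2 N·m.
The cable tension T acts at 1.64 m; only its component perpendicular to the beam, T sinθ, produces torque. sinθ = h/√(h²+d²) = 3.14/√(3.14²+1.64²) = 0.8864.
Setting net torque to zero: T × 1.64 × 0.8864 = 705.2 → T = 705.2 / 1.454 = 485 N.

T ≈ 485 N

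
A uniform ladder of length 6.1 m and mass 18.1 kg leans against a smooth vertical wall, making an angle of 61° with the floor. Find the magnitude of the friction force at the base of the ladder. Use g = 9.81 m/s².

f ≈ 49.2 N

Sum moments about the foot of the ladder (the floor normal and friction both act there and drop out).
Ladder weight 18.1×9.81 = 177.6 N acts at 3.05 m along the ladder; its horizontal arm is 3.05·cos61° = 1.479 m → τ = 262.7 N·m clockwise.
Wall normal N acts horizontally at the top; its moment arm is the height L sinθ = 6.1·sin61° = 5.335 m, counterclockwise.
Στ = 0 ⇒ N × 5.335 = 262.7 ⇒ N = 49.2 N.
ΣFx = 0: friction at the foot balances the wall's push, so f = N_wall = 49.2 N.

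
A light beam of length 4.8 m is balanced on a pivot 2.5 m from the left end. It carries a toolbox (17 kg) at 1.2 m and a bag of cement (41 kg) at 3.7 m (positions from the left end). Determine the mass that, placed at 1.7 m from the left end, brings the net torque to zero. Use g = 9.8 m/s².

m ≈ 33.9 kg

Taking torques about the pivot (at 2.5 m from the left end):
Toolbox: 17 × 9.8 = 166.6 N down at 1.2 m → arm 1.3 m, τ = 166.6 × 1.3 = 216.6 N·m counterclockwise.
Bag of cement: 41 × 9.8 = 401.8 N down at 3.7 m → arm 1.2 m, τ = 401.8 × 1.2 = 482.2 N·m clockwise.
Net moment of known loads = 265.6 N·m clockwise.
An unknown mass m at 1.7 m has arm 0.8 m; its moment is m·g·0.8 counterclockwise.
Setting net torque to zero: m × 9.8 × 0.8 = 265.6 → m = 265.6 / (9.8 × 0.8) = 33.9 kg.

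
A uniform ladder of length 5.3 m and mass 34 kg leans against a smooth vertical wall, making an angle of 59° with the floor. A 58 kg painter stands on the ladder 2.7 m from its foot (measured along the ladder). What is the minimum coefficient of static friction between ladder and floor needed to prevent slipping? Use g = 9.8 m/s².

μ_min ≈ 0.304

Sum moments about the foot of the ladder (the floor normal and friction both act there and drop out).
Ladder weight 34×9.8 = 333.2 N acts at 2.65 m along the ladder; its horizontal arm is 2.65·cos59° = 1.365 m → τ = 454.8 N·m clockwise.
Painter: 58×9.8 = 568.4 N at 2.7 m → arm 1.391 m → τ = 790.6 N·m clockwise.
Wall normal N acts horizontally at the top; its moment arm is the height L sinθ = 5.3·sin59° = 4.543 m, counterclockwise.
Setting net torque to zero: N × 4.543 = 1245 → N = 274 N.
ΣFx = 0 ⇒ f = N_wall = 274 N. ΣFy = 0 ⇒ N_floor = 901.6 N.
μ_min = f / N_floor = 274 / 901.6 = 0.304.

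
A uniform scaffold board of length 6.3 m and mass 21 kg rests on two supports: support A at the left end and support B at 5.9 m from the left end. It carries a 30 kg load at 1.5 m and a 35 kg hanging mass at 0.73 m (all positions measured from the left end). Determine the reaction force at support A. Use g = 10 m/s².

R_A ≈ 628 N

Taking torques about support B:
Beam weight: 21 × 10 = 210 N down at 3.15 m → arm 2.75 m, τ = 210 × 2.75 = 577.5 N·m counterclockwise.
Load: 30 × 10 = 300 N down at 1.5 m → arm 4.4 m, τ = 300 × 4.4 = 1320 N·m counterclockwise.
Hanging mass: 35 × 10 = 350 N down at 0.73 m → arm 5.17 m, τ = 350 × 5.17 = 1810 N·m counterclockwise.
Net load moment about support B = 3708 N·m counterclockwise.
Reaction R at support A is upward at 0 m, arm 5.9 m → moment R × 5.9 clockwise.
Setting net torque to zero: R × 5.9 = 3708 → R = 628 N.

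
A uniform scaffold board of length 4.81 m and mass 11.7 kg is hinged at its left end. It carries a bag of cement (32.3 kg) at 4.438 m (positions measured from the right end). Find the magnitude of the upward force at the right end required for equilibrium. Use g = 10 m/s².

F ≈ 83.5 N

Taking torques about the left end:
Beam weight: 11.7 × 10 = 117 N down at 2.405 m → arm 2.405 m, τ = 117 × 2.405 = 281.4 N·m clockwise.
Bag of cement: 32.3 × 10 = 323 N down at 4.438 m → arm 0.372 m, τ = 323 × 0.372 = 120.2 N·m clockwise.
Net moment of the loads = 401.6 N·m clockwise.
The upward force F acts at the right end, arm 4.81 m, giving F × 4.81 counterclockwise.
For rotational equilibrium, F × 4.81 = 401.6, so F = 401.6 / 4.81 = 83.5 N.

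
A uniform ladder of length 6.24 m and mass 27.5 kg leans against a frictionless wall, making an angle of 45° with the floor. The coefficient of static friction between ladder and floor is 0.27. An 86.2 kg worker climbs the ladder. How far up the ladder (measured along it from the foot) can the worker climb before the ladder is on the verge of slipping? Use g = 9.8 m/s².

Sum moments about the foot of the ladder (the floor normal and friction both act there and drop out).
Ladder weight 27.5×9.8 = 269.5 N acts at 3.12 m along the ladder; its horizontal arm is 3.12·cos45° = 2.206 m → τ = 594.5 N·m clockwise.
Worker weight 86.2×9.8 = 844.8 N at distance d → arm d·cos45° → τ = 844.8·d·0.7071 clockwise.
Wall normal N at the top has arm L sinθ = 4.412 m counterclockwise, so Στ = 0 gives N·4.412 = 594.5 + 597.4·d.
ΣFy = 0 ⇒ N_floor = 1114 N, so the maximum friction is μ_s·N_floor = 0.27×1114 = 300.8 N. ΣFx = 0 ⇒ N_wall = f, so at the slipping point N = 300.8 N.
Substituting: 300.8×4.412 = 594.5 + 597.4·d ⇒ d = (1327 − 594.5) / 597.4 = 1.23 m.

d ≈ 1.23 m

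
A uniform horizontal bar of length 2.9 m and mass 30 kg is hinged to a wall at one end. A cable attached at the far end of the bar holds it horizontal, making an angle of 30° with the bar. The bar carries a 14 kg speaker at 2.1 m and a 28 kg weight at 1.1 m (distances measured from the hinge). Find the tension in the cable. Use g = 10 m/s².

Take moments about the hinge.
Beam weight: 30 × 10 = 300 N down at 1.45 m → arm 1.45 m, τ = 300 × 1.45 = 435 N·m clockwise.
Speaker: 14 × 10 = 140 N down at 2.1 m → arm 2.1 m, τ = 140 × 2.1 = 294 N·m clockwise.
Weight: 28 × 10 = 280 N down at 1.1 m → arm 1.1 m, τ = 280 × 1.1 = 308 N·m clockwise.
Total clockwise load moment = 1037 N·m.
The cable tension T acts at 2.9 m; only its component perpendicular to the bar, T sinθ, produces torque. sin 30° = 0.5.
Balancing moments: T × 2.9 × 0.5 = 1037, giving T = 1037 / 1.45 = 715 N.

T ≈ 715 N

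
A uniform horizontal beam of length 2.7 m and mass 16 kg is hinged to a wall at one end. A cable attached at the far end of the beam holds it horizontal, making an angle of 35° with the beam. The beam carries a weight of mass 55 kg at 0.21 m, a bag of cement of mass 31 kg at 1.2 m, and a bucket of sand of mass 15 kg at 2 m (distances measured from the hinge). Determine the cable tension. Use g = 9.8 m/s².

Take moments about the hinge.
Beam weight: 16 × 9.8 = 156.8 N down at 1.35 m → arm 1.35 m, τ = 156.8 × 1.35 = 211.7 N·m clockwise.
Weight: 55 × 9.8 = 539 N down at 0.21 m → arm 0.21 m, τ = 539 × 0.21 = 113.2 N·m clockwise.
Bag of cement: 31 × 9.8 = 303.8 N down at 1.2 m → arm 1.2 m, τ = 303.8 × 1.2 = 364.6 N·m clockwise.
Bucket of sand: 15 × 9.8 = 147 N down at 2 m → arm 2 m, τ = 147 × 2 = 294 N·m clockwise.
Total clockwise load moment = 983.5 N·m.
The cable tension T acts at 2.7 m; only its component perpendicular to the beam, T sinθ, produces torque. sin 35° = 0.5736.
Balancing moments: T × 2.7 × 0.5736 = 983.5, giving T = 983.5 / 1.549 = 635 N.

T ≈ 635 N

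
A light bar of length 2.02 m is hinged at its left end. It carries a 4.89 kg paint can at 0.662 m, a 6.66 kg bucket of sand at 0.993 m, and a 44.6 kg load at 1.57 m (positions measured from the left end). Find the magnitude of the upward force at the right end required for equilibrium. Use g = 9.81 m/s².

Take moments about the left end.
Paint can: 4.89 × 9.81 = 47.97 N down at 0.662 m → arm 0.662 m, τ = 47.97 × 0.662 = 31.76 N·m clockwise.
Bucket of sand: 6.66 × 9.81 = 65.33 N down at 0.993 m → arm 0.993 m, τ = 65.33 × 0.993 = 64.87 N·m clockwise.
Load: 44.6 × 9.81 = 437.5 N down at 1.57 m → arm 1.57 m, τ = 437.5 × 1.57 = 686.9 N·m clockwise.
Net moment of the loads = 783.5 N·m clockwise.
The upward force F acts at the right end, arm 2.02 m, giving F × 2.02 counterclockwise.
Setting net torque to zero: F × 2.02 = 783.5 → F = 783.5 / 2.02 = 388 N.

F ≈ 388 N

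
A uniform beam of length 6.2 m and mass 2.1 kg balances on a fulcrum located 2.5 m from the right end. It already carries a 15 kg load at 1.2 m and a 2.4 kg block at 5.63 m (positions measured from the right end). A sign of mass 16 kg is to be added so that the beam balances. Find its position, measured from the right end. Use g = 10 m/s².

x ≈ 3.17 m from the right end

Choose the fulcrum (at 2.5 m from the right end) as the axis so the support reaction has zero arm there.
Beam weight: 2.1 × 10 = 21 N down at 3.1 m → arm 0.6 m, τ = 21 × 0.6 = 12.6 N·m counterclockwise.
Load: 15 × 10 = 150 N down at 1.2 m → arm 1.3 m, τ = 150 × 1.3 = 195 N·m clockwise.
Block: 2.4 × 10 = 24 N down at 5.63 m → arm 3.13 m, τ = 24 × 3.13 = 75.12 N·m counterclockwise.
Net moment of existing loads = 107.3 N·m clockwise.
The sign weighs 16 × 10 = 160 N and must supply an equal counterclockwise moment, so its lever arm about the fulcrum is 107.3 / 160 = 0.671 m.
That puts it at 2.5 + 0.671 = 3.17 m from the right end.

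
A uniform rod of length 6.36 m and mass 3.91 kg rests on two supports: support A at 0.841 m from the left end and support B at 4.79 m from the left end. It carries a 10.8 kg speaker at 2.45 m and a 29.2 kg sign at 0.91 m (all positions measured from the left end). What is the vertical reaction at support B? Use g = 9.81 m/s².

R_B ≈ 70.9 N

Take moments about support A.
Beam weight: 3.91 × 9.81 = 38.36 N down at 3.18 m → arm 2.339 m, τ = 38.36 × 2.339 = 89.72 N·m clockwise.
Speaker: 10.8 × 9.81 = 105.9 N down at 2.45 m → arm 1.609 m, τ = 105.9 × 1.609 = 170.4 N·m clockwise.
Sign: 29.2 × 9.81 = 286.5 N down at 0.91 m → arm 0.069 m, τ = 286.5 × 0.069 = 19.77 N·m clockwise.
Net load moment about support A = 279.9 N·m clockwise.
Reaction R at support B is upward at 4.79 m, arm 3.949 m → moment R × 3.949 counterclockwise.
Στ = 0 ⇒ R × 3.949 = 279.9 ⇒ R = 70.9 N.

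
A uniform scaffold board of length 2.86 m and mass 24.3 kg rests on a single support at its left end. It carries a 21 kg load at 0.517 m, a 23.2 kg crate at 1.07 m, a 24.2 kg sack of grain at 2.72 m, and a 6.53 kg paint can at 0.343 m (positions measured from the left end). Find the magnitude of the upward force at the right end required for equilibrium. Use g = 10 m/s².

Take moments about the left end.
Beam weight: 24.3 × 10 = 243 N down at 1.43 m → arm 1.43 m, τ = 243 × 1.43 = 347.5 N·m clockwise.
Load: 21 × 10 = 210 N down at 0.517 m → arm 0.517 m, τ = 210 × 0.517 = 108.6 N·m clockwise.
Crate: 23.2 × 10 = 232 N down at 1.07 m → arm 1.07 m, τ = 232 × 1.07 = 248.2 N·m clockwise.
Sack of grain: 24.2 × 10 = 242 N down at 2.72 m → arm 2.72 m, τ = 242 × 2.72 = 658.2 N·m clockwise.
Paint can: 6.53 × 10 = 65.3 N down at 0.343 m → arm 0.343 m, τ = 65.3 × 0.343 = 22.4 N·m clockwise.
Net moment of the loads = 1385 N·m clockwise.
The upward force F acts at the right end, arm 2.86 m, giving F × 2.86 counterclockwise.
Στ = 0 ⇒ F × 2.86 = 1385 ⇒ F = 1385 / 2.86 = 484 N.

F ≈ 484 N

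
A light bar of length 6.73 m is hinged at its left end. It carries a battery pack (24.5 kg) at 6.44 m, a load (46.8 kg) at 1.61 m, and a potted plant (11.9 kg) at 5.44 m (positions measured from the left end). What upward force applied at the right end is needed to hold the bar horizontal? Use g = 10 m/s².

Taking torques about the left end:
Battery pack: 24.5 × 10 = 245 N down at 6.44 m → arm 6.44 m, τ = 245 × 6.44 = 1578 N·m clockwise.
Load: 46.8 × 10 = 468 N down at 1.61 m → arm 1.61 m, τ = 468 × 1.61 = 753.5 N·m clockwise.
Potted plant: 11.9 × 10 = 119 N down at 5.44 m → arm 5.44 m, τ = 119 × 5.44 = 647.4 N·m clockwise.
Net moment of the loads = 2979 N·m clockwise.
The upward force F acts at the right end, arm 6.73 m, giving F × 6.73 counterclockwise.
Στ = 0 ⇒ F × 6.73 = 2979 ⇒ F = 2979 / 6.73 = 443 N.

F ≈ 443 N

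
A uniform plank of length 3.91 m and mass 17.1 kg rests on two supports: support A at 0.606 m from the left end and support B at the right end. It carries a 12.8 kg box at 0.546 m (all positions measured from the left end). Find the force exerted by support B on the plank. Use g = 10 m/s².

Taking torques about support A:
Beam weight: 17.1 × 10 = 171 N down at 1.955 m → arm 1.349 m, τ = 171 × 1.349 = 230.7 N·m clockwise.
Box: 12.8 × 10 = 128 N down at 0.546 m → arm 0.06 m, τ = 128 × 0.06 = 7.68 N·m counterclockwise.
Net load moment about support A = 223 N·m clockwise.
Reaction R at support B is upward at 3.91 m, arm 3.304 m → moment R × 3.304 counterclockwise.
For rotational equilibrium, R × 3.304 = 223, so R = 67.5 N.

R_B ≈ 67.5 N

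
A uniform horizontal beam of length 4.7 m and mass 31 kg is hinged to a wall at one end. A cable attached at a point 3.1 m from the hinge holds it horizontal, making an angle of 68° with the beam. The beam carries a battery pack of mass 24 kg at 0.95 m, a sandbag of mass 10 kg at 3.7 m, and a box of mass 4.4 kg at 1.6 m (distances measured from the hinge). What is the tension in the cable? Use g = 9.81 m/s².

Sum moments about the hinge (the unknown hinge reaction has zero arm there).
Beam weight: 31 × 9.81 = 304.1 N down at 2.35 m → arm 2.35 m, τ = 304.1 × 2.35 = 714.6 N·m clockwise.
Battery pack: 24 × 9.81 = 235.4 N down at 0.95 m → arm 0.95 m, τ = 235.4 × 0.95 = 223.6 N·m clockwise.
Sandbag: 10 × 9.81 = 98.1 N down at 3.7 m → arm 3.7 m, τ = 98.1 × 3.7 = 363 N·m clockwise.
Box: 4.4 × 9.81 = 43.16 N down at 1.6 m → arm 1.6 m, τ = 43.16 × 1.6 = 69.06 N·m clockwise.
Total clockwise load moment = 1370 N·m.
The cable tension T acts at 3.1 m; only its component perpendicular to the beam, T sinθ, produces torque. sin 68° = 0.9272.
Στ = 0 ⇒ T × 3.1 × 0.9272 = 1370 ⇒ T = 1370 / 2.874 = 477 N.

T ≈ 477 N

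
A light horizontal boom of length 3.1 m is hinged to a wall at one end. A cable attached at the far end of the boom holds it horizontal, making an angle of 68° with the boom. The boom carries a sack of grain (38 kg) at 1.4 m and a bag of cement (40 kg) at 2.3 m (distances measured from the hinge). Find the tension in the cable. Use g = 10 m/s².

T ≈ 505 N

Choose the hinge as the axis so the unknown hinge reaction has zero arm there.
Sack of grain: 38 × 10 = 380 N down at 1.4 m → arm 1.4 m, τ = 380 × 1.4 = 532 N·m clockwise.
Bag of cement: 40 × 10 = 400 N down at 2.3 m → arm 2.3 m, τ = 400 × 2.3 = 920 N·m clockwise.
Total clockwise load moment = 1452 N·m.
The cable tension T acts at 3.1 m; only its component perpendicular to the boom, T sinθ, produces torque. sin 68° = 0.9272.
For rotational equilibrium, T × 3.1 × 0.9272 = 1452, so T = 1452 / 2.874 = 505 N.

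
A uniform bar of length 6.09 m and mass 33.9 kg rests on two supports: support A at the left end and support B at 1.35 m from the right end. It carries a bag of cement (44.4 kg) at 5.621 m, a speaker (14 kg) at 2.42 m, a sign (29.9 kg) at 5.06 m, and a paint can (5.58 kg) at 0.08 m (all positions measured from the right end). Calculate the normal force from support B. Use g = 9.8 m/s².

R_B ≈ 496 N

Taking torques about support A:
Beam weight: 33.9 × 9.8 = 332.2 N down at 3.045 m → arm 3.045 m, τ = 332.2 × 3.045 = 1012 N·m clockwise.
Bag of cement: 44.4 × 9.8 = 435.1 N down at 5.621 m → arm 0.469 m, τ = 435.1 × 0.469 = 204.1 N·m clockwise.
Speaker: 14 × 9.8 = 137.2 N down at 2.42 m → arm 3.67 m, τ = 137.2 × 3.67 = 503.5 N·m clockwise.
Sign: 29.9 × 9.8 = 293 N down at 5.06 m → arm 1.03 m, τ = 293 × 1.03 = 301.8 N·m clockwise.
Paint can: 5.58 × 9.8 = 54.68 N down at 0.08 m → arm 6.01 m, τ = 54.68 × 6.01 = 328.6 N·m clockwise.
Net load moment about support A = 2350 N·m clockwise.
Reaction R at support B is upward at 1.35 m, arm 4.74 m → moment R × 4.74 counterclockwise.
Στ = 0 ⇒ R × 4.74 = 2350 ⇒ R = 496 N.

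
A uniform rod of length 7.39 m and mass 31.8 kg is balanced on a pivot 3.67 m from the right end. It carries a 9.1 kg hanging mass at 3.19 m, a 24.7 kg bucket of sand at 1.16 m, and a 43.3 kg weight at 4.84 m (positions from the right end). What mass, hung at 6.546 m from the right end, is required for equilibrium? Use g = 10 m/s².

m ≈ 5.18 kg

Take moments about the pivot (at 3.67 m from the right end).
Beam weight: 31.8 × 10 = 318 N down at 3.695 m → arm 0.025 m, τ = 318 × 0.025 = 7.95 N·m counterclockwise.
Hanging mass: 9.1 × 10 = 91 N down at 3.19 m → arm 0.48 m, τ = 91 × 0.48 = 43.68 N·m clockwise.
Bucket of sand: 24.7 × 10 = 247 N down at 1.16 m → arm 2.51 m, τ = 247 × 2.51 = 620 N·m clockwise.
Weight: 43.3 × 10 = 433 N down at 4.84 m → arm 1.17 m, τ = 433 × 1.17 = 506.6 N·m counterclockwise.
Net moment of known loads = 149.1 N·m clockwise.
An unknown mass m at 6.546 m has arm 2.876 m; its moment is m·g·2.876 counterclockwise.
Balancing moments: m × 10 × 2.876 = 149.1, giving m = 149.1 / (10 × 2.876) = 5.18 kg.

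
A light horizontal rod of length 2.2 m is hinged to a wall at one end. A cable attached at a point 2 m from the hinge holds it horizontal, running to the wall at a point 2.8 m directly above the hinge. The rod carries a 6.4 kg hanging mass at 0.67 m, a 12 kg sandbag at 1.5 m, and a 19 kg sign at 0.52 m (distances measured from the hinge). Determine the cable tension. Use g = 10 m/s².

Choose the hinge as the axis so the unknown hinge reaction has zero arm there.
Hanging mass: 6.4 × 10 = 64 N down at 0.67 m → arm 0.67 m, τ = 64 × 0.67 = 42.88 N·m clockwise.
Sandbag: 12 × 10 = 120 N down at 1.5 m → arm 1.5 m, τ = 120 × 1.5 = 180 N·m clockwise.
Sign: 19 × 10 = 190 N down at 0.52 m → arm 0.52 m, τ = 190 × 0.52 = 98.8 N·m clockwise.
Total clockwise load moment = 321.7 N·m.
The cable tension T acts at 2 m; only its component perpendicular to the rod, T sinθ, produces torque. sinθ = h/√(h²+d²) = 2.8/√(2.8²+2²) = 0.8137.
Setting net torque to zero: T × 2 × 0.8137 = 321.7 → T = 321.7 / 1.627 = 198 N.

T ≈ 198 N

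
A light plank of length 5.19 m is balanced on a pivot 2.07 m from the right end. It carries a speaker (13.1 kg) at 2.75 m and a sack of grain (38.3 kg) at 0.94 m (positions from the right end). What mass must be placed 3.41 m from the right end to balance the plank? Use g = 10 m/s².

m ≈ 25.6 kg

Choose the pivot (at 2.07 m from the right end) as the axis so the support reaction has zero arm there.
Speaker: 13.1 × 10 = 131 N down at 2.75 m → arm 0.68 m, τ = 131 × 0.68 = 89.08 N·m counterclockwise.
Sack of grain: 38.3 × 10 = 383 N down at 0.94 m → arm 1.13 m, τ = 383 × 1.13 = 432.8 N·m clockwise.
Net moment of known loads = 343.7 N·m clockwise.
An unknown mass m at 3.41 m has arm 1.34 m; its moment is m·g·1.34 counterclockwise.
For rotational equilibrium, m × 10 × 1.34 = 343.7, so m = 343.7 / (10 × 1.34) = 25.6 kg.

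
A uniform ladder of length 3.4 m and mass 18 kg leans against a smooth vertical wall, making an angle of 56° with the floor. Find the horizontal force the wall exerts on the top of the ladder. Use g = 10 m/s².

N_wall ≈ 60.7 N

Taking torques about the foot of the ladder:
Ladder weight 18×10 = 180 N acts at 1.7 m along the ladder; its horizontal arm is 1.7·cos56° = 0.9506 m → τ = 171.1 N·m clockwise.
Wall normal N acts horizontally at the top; its moment arm is the height L sinθ = 3.4·sin56° = 2.819 m, counterclockwise.
Setting net torque to zero: N × 2.819 = 171.1 → N = 60.7 N.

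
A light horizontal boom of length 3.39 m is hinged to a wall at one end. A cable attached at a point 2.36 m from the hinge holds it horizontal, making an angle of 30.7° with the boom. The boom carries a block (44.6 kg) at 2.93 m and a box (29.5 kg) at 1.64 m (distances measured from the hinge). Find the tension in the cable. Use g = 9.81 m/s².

Choose the hinge as the axis so the unknown hinge reaction has zero arm there.
Block: 44.6 × 9.81 = 437.5 N down at 2.93 m → arm 2.93 m, τ = 437.5 × 2.93 = 1282 N·m clockwise.
Box: 29.5 × 9.81 = 289.4 N down at 1.64 m → arm 1.64 m, τ = 289.4 × 1.64 = 474.6 N·m clockwise.
Total clockwise load moment = 1757 N·m.
The cable tension T acts at 2.36 m; only its component perpendicular to the boom, T sinθ, produces torque. sin 30.7° = 0.5105.
Στ = 0 ⇒ T × 2.36 × 0.5105 = 1757 ⇒ T = 1757 / 1.205 = 1460 N.

T ≈ 1460 N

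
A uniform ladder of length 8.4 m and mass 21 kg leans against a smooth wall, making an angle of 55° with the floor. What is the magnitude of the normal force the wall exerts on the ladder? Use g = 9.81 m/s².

N_wall ≈ 72.1 N

Taking torques about the foot of the ladder:
Ladder weight 21×9.81 = 206 N acts at 4.2 m along the ladder; its horizontal arm is 4.2·cos55° = 2.409 m → τ = 496.3 N·m clockwise.
Wall normal N acts horizontally at the top; its moment arm is the height L sinθ = 8.4·sin55° = 6.881 m, counterclockwise.
Balancing moments: N × 6.881 = 496.3, giving N = 72.1 N.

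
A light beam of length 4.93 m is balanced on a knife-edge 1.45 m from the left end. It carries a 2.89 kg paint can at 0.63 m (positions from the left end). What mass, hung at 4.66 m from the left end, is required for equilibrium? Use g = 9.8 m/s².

Choose the knife-edge (at 1.45 m from the left end) as the axis so the support reaction has zero arm there.
Paint can: 2.89 × 9.8 = 28.32 N down at 0.63 m → arm 0.82 m, τ = 28.32 × 0.82 = 23.22 N·m counterclockwise.
Net moment of known loads = 23.22 N·m counterclockwise.
An unknown mass m at 4.66 m has arm 3.21 m; its moment is m·g·3.21 clockwise.
Setting net torque to zero: m × 9.8 × 3.21 = 23.22 → m = 23.22 / (9.8 × 3.21) = 0.738 kg.

m ≈ 0.738 kg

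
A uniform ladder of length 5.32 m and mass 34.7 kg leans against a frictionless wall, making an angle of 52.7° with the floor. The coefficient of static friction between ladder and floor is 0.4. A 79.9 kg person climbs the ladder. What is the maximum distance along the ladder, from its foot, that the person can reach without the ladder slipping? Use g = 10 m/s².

About the foot of the ladder:
Ladder weight 34.7×10 = 347 N acts at 2.66 m along the ladder; its horizontal arm is 2.66·cos52.7° = 1.612 m → τ = 559.4 N·m clockwise.
Person weight 79.9×10 = 799 N at distance d → arm d·cos52.7° → τ = 799·d·0.606 clockwise.
Wall normal N at the top has arm L sinθ = 4.232 m counterclockwise, so Στ = 0 gives N·4.232 = 559.4 + 484.2·d.
ΣFy = 0 ⇒ N_floor = 1146 N, so the maximum friction is μ_s·N_floor = 0.4×1146 = 458.4 N. ΣFx = 0 ⇒ N_wall = f, so at the slipping point N = 458.4 N.
Substituting: 458.4×4.232 = 559.4 + 484.2·d ⇒ d = (1940 − 559.4) / 484.2 = 2.85 m.

d ≈ 2.85 m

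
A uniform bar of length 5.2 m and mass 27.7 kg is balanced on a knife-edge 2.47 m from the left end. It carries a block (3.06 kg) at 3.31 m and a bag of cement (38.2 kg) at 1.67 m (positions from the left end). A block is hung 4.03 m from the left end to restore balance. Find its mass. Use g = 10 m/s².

m ≈ 15.6 kg

About the knife-edge (at 2.47 m from the left end):
Beam weight: 27.7 × 10 = 277 N down at 2.6 m → arm 0.13 m, τ = 277 × 0.13 = 36.01 N·m clockwise.
Block: 3.06 × 10 = 30.6 N down at 3.31 m → arm 0.84 m, τ = 30.6 × 0.84 = 25.7 N·m clockwise.
Bag of cement: 38.2 × 10 = 382 N down at 1.67 m → arm 0.8 m, τ = 382 × 0.8 = 305.6 N·m counterclockwise.
Net moment of known loads = 243.9 N·m counterclockwise.
An unknown mass m at 4.03 m has arm 1.56 m; its moment is m·g·1.56 clockwise.
Balancing moments: m × 10 × 1.56 = 243.9, giving m = 243.9 / (10 × 1.56) = 15.6 kg.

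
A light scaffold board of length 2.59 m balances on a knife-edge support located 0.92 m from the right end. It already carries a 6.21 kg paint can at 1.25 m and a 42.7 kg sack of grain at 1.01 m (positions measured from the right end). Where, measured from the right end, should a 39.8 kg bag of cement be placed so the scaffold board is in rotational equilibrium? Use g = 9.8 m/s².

x ≈ 0.772 m from the right end

Taking torques about the knife-edge support (at 0.92 m from the right end):
Paint can: 6.21 × 9.8 = 60.86 N down at 1.25 m → arm 0.33 m, τ = 60.86 × 0.33 = 20.08 N·m counterclockwise.
Sack of grain: 42.7 × 9.8 = 418.5 N down at 1.01 m → arm 0.09 m, τ = 418.5 × 0.09 = 37.66 N·m counterclockwise.
Net moment of existing loads = 57.74 N·m counterclockwise.
The bag of cement weighs 39.8 × 9.8 = 390 N and must supply an equal clockwise moment, so its lever arm about the knife-edge support is 57.74 / 390 = 0.148 m.
That puts it at 0.92 − 0.148 = 0.772 m from the right end.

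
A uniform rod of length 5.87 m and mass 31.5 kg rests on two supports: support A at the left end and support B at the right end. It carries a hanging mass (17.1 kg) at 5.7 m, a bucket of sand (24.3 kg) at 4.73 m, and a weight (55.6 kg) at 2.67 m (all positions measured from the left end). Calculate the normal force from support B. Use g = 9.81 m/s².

R_B ≈ 758 N

Taking torques about support A:
Beam weight: 31.5 × 9.81 = 309 N down at 2.935 m → arm 2.935 m, τ = 309 × 2.935 = 906.9 N·m clockwise.
Hanging mass: 17.1 × 9.81 = 167.8 N down at 5.7 m → arm 5.7 m, τ = 167.8 × 5.7 = 956.5 N·m clockwise.
Bucket of sand: 24.3 × 9.81 = 238.4 N down at 4.73 m → arm 4.73 m, τ = 238.4 × 4.73 = 1128 N·m clockwise.
Weight: 55.6 × 9.81 = 545.4 N down at 2.67 m → arm 2.67 m, τ = 545.4 × 2.67 = 1456 N·m clockwise.
Net load moment about support A = 4447 N·m clockwise.
Reaction R at support B is upward at 5.87 m, arm 5.87 m → moment R × 5.87 counterclockwise.
For rotational equilibrium, R × 5.87 = 4447, so R = 758 N.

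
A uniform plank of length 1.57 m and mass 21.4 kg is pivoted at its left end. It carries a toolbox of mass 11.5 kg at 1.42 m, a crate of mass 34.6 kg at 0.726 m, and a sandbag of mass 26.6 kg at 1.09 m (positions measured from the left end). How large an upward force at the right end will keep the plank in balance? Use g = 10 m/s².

About the left end:
Beam weight: 21.4 × 10 = 214 N down at 0.785 m → arm 0.785 m, τ = 214 × 0.785 = 168 N·m clockwise.
Toolbox: 11.5 × 10 = 115 N down at 1.42 m → arm 1.42 m, τ = 115 × 1.42 = 163.3 N·m clockwise.
Crate: 34.6 × 10 = 346 N down at 0.726 m → arm 0.726 m, τ = 346 × 0.726 = 251.2 N·m clockwise.
Sandbag: 26.6 × 10 = 266 N down at 1.09 m → arm 1.09 m, τ = 266 × 1.09 = 289.9 N·m clockwise.
Net moment of the loads = 872.4 N·m clockwise.
The upward force F acts at the right end, arm 1.57 m, giving F × 1.57 counterclockwise.
Balancing moments: F × 1.57 = 872.4, giving F = 872.4 / 1.57 = 556 N.

F ≈ 556 N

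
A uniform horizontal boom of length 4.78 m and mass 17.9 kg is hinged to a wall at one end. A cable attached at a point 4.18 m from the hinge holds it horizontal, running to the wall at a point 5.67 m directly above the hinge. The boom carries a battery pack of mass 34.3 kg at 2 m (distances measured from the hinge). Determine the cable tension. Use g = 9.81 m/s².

T ≈ 325 N

Choose the hinge as the axis so the unknown hinge reaction has zero arm there.
Beam weight: 17.9 × 9.81 = 175.6 N down at 2.39 m → arm 2.39 m, τ = 175.6 × 2.39 = 419.7 N·m clockwise.
Battery pack: 34.3 × 9.81 = 336.5 N down at 2 m → arm 2 m, τ = 336.5 × 2 = 673 N·m clockwise.
Total clockwise load moment = 1093 N·m.
The cable tension T acts at 4.18 m; only its component perpendicular to the boom, T sinθ, produces torque. sinθ = h/√(h²+d²) = 5.67/√(5.67²+4.18²) = 0.8049.
For rotational equilibrium, T × 4.18 × 0.8049 = 1093, so T = 1093 / 3.364 = 325 N.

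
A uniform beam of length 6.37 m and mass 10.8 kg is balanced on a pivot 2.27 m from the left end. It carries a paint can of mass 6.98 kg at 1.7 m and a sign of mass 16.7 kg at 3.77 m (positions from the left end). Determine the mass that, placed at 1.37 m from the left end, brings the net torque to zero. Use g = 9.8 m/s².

Take moments about the pivot (at 2.27 m from the left end).
Beam weight: 10.8 × 9.8 = 105.8 N down at 3.185 m → arm 0.915 m, τ = 105.8 × 0.915 = 96.81 N·m clockwise.
Paint can: 6.98 × 9.8 = 68.4 N down at 1.7 m → arm 0.57 m, τ = 68.4 × 0.57 = 38.99 N·m counterclockwise.
Sign: 16.7 × 9.8 = 163.7 N down at 3.77 m → arm 1.5 m, τ = 163.7 × 1.5 = 245.5 N·m clockwise.
Net moment of known loads = 303.3 N·m clockwise.
An unknown mass m at 1.37 m has arm 0.9 m; its moment is m·g·0.9 counterclockwise.
Balancing moments: m × 9.8 × 0.9 = 303.3, giving m = 303.3 / (9.8 × 0.9) = 34.4 kg.

m ≈ 34.4 kg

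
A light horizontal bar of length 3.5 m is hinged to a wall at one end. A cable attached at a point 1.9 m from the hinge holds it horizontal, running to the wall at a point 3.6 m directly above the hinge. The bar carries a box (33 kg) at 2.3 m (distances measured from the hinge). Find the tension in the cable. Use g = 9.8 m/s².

About the hinge:
Box: 33 × 9.8 = 323.4 N down at 2.3 m → arm 2.3 m, τ = 323.4 × 2.3 = 743.8 N·m clockwise.
Total clockwise load moment = 743.8 N·m.
The cable tension T acts at 1.9 m; only its component perpendicular to the bar, T sinθ, produces torque. sinθ = h/√(h²+d²) = 3.6/√(3.6²+1.9²) = 0.8844.
Setting net torque to zero: T × 1.9 × 0.8844 = 743.8 → T = 743.8 / 1.68 = 443 N.

T ≈ 443 N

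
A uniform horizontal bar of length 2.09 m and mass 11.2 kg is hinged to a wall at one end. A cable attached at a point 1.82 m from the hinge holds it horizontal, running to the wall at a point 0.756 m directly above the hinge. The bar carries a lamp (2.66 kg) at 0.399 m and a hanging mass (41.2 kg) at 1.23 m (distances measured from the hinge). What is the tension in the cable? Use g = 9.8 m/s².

Choose the hinge as the axis so the unknown hinge reaction has zero arm there.
Beam weight: 11.2 × 9.8 = 109.8 N down at 1.045 m → arm 1.045 m, τ = 109.8 × 1.045 = 114.7 N·m clockwise.
Lamp: 2.66 × 9.8 = 26.07 N down at 0.399 m → arm 0.399 m, τ = 26.07 × 0.399 = 10.4 N·m clockwise.
Hanging mass: 41.2 × 9.8 = 403.8 N down at 1.23 m → arm 1.23 m, τ = 403.8 × 1.23 = 496.7 N·m clockwise.
Total clockwise load moment = 621.8 N·m.
The cable tension T acts at 1.82 m; only its component perpendicular to the bar, T sinθ, produces torque. sinθ = h/√(h²+d²) = 0.756/√(0.756²+1.82²) = 0.3836.
Setting net torque to zero: T × 1.82 × 0.3836 = 621.8 → T = 621.8 / 0.6982 = 891 N.

T ≈ 891 N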